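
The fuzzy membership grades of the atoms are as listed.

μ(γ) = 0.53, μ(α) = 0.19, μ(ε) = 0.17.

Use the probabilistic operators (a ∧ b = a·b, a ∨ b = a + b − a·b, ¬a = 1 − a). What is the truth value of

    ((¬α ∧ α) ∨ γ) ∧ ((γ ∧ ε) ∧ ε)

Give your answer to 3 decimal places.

¬α = 1 − 0.1900 = 0.8100
¬α ∧ α = a·b on (0.8100, 0.1900) = 0.1539
(¬α ∧ α) ∨ γ = a + b − a·b on (0.1539, 0.5300) = 0.6023
γ ∧ ε = a·b on (0.5300, 0.1700) = 0.0901
(γ ∧ ε) ∧ ε = a·b on (0.0901, 0.1700) = 0.0153
((¬α ∧ α) ∨ γ) ∧ ((γ ∧ ε) ∧ ε) = a·b on (0.6023, 0.0153) = 0.0092

0.009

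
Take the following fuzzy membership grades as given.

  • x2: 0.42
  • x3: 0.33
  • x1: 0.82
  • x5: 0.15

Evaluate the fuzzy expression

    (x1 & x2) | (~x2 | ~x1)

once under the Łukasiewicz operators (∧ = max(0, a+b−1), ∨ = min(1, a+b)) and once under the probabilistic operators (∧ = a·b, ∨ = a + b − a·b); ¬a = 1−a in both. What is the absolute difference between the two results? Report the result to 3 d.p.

0.226

Under Łukasiewicz:
  x1 & x2 = max(0, a+b−1) on (0.82, 0.42) = 0.24
  ~x2 = 1 − 0.42 = 0.58
  ~x1 = 1 − 0.82 = 0.18
  ~x2 | ~x1 = min(1, a+b) on (0.58, 0.18) = 0.76
  (x1 & x2) | (~x2 | ~x1) = min(1, a+b) on (0.24, 0.76) = 1.00
  → value = 1.0000
Under probabilistic:
  x1 & x2 = a·b on (0.8200, 0.4200) = 0.3444
  ~x2 = 1 − 0.4200 = 0.5800
  ~x1 = 1 − 0.8200 = 0.1800
  ~x2 | ~x1 = a + b − a·b on (0.5800, 0.1800) = 0.6556
  (x1 & x2) | (~x2 | ~x1) = a + b − a·b on (0.3444, 0.6556) = 0.7742
  → value = 0.7742
|1.0000 − 0.7742| = 0.226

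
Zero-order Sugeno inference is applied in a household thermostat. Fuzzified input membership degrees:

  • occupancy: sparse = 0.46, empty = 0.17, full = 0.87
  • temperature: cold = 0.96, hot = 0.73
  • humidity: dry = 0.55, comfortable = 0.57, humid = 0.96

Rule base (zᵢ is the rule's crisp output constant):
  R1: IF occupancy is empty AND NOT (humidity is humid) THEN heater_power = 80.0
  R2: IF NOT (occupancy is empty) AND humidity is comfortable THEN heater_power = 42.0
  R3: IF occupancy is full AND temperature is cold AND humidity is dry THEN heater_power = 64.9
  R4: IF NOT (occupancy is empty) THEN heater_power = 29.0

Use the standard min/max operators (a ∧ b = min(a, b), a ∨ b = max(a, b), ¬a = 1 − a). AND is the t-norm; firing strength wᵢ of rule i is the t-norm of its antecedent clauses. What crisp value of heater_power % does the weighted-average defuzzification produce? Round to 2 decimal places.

43.67

R1 (z=80.0): empty=0.17, ¬humid=1−0.96=0.04; AND[min(a, b)] → w = 0.04
R2 (z=42.0): ¬empty=1−0.17=0.83, comfortable=0.57; AND[min(a, b)] → w = 0.57
R3 (z=64.9): full=0.87, cold=0.96, dry=0.55; AND[min(a, b)] → w = 0.55
R4 (z=29.0): ¬empty=1−0.17=0.83 → w = 0.83
Weighted average = (0.04·80.0 + 0.57·42.0 + 0.55·64.9 + 0.83·29.0) / (0.04 + 0.57 + 0.55 + 0.83)
  = 86.9050 / 1.9900 = 43.67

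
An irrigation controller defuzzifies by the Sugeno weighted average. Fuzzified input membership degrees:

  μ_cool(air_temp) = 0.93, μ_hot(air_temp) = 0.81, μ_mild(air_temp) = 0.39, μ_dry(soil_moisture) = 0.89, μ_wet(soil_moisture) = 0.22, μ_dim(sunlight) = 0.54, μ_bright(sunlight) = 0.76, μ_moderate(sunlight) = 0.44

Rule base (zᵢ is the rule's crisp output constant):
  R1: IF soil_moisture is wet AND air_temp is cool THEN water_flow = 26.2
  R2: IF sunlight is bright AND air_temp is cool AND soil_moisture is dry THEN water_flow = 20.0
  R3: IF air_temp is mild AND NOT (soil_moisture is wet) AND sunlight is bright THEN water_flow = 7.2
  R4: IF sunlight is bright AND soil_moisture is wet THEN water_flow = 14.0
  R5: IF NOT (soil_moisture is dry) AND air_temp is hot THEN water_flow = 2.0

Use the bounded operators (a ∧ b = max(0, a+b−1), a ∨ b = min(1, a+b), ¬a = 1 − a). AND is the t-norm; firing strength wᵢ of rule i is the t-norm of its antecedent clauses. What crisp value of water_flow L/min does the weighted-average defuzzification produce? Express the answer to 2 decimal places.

R1 (z=26.2): wet=0.22, cool=0.93; AND[max(0, a+b−1)] → w = 0.15
R2 (z=20.0): bright=0.76, cool=0.93, dry=0.89; AND[max(0, a+b−1)] → w = 0.58
R3 (z=7.2): mild=0.39, ¬wet=1−0.22=0.78, bright=0.76; AND[max(0, a+b−1)] → w = 0.00
R4 (z=14.0): bright=0.76, wet=0.22; AND[max(0, a+b−1)] → w = 0.00
R5 (z=2.0): ¬dry=1−0.89=0.11, hot=0.81; AND[max(0, a+b−1)] → w = 0.00
Weighted average = (0.15·26.2 + 0.58·20.0 + 0.00·7.2 + 0.00·14.0 + 0.00·2.0) / (0.15 + 0.58 + 0.00 + 0.00 + 0.00)
  = 15.5300 / 0.7300 = 21.27

21.27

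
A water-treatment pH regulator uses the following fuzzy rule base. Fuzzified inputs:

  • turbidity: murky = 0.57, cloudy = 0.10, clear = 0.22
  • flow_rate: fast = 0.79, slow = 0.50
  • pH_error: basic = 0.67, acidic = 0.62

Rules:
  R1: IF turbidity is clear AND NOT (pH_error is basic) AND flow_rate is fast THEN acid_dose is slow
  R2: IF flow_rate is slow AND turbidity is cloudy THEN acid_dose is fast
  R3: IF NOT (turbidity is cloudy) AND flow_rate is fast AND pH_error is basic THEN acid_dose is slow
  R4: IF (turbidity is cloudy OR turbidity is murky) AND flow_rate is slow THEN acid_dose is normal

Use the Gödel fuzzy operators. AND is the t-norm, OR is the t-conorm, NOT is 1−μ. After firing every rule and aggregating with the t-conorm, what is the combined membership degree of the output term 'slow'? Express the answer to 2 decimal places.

0.67

R1: clear=0.22, ¬basic=1−0.67=0.33, fast=0.79; AND[min(a, b)] → w = 0.22
R2: slow=0.50, cloudy=0.10; AND[min(a, b)] → w = 0.10
R3: ¬cloudy=1−0.10=0.90, fast=0.79, basic=0.67; AND[min(a, b)] → w = 0.67
R4: (cloudy=0.10 OR murky=0.57) = 0.57; AND[min(a, b)] with slow=0.50 → w = 0.50
Rules with consequent 'slow': {R1, R3} → strengths 0.22, 0.67
Aggregate via t-conorm [max(a, b)]: 0.67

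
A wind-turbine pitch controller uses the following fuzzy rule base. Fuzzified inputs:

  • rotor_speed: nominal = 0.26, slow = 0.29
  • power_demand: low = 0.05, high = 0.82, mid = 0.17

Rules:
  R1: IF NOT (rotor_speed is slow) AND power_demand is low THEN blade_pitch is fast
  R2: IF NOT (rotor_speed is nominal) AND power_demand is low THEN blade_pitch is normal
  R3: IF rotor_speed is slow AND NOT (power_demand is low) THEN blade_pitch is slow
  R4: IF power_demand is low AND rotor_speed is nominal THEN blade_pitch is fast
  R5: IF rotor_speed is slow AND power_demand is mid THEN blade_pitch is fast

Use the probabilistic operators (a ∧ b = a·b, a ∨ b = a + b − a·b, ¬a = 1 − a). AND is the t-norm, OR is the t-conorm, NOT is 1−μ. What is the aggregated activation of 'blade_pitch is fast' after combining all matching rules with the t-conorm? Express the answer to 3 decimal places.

R1: ¬slow=1−0.29=0.71, low=0.05; AND[a·b] → w = 0.0355
R2: ¬nominal=1−0.26=0.74, low=0.05; AND[a·b] → w = 0.0370
R3: slow=0.29, ¬low=1−0.05=0.95; AND[a·b] → w = 0.2755
R4: low=0.05, nominal=0.26; AND[a·b] → w = 0.0130
R5: slow=0.29, mid=0.17; AND[a·b] → w = 0.0493
Rules with consequent 'fast': {R1, R4, R5} → strengths 0.0355, 0.0130, 0.0493
Aggregate via t-conorm [a + b − a·b]: 0.0950

0.095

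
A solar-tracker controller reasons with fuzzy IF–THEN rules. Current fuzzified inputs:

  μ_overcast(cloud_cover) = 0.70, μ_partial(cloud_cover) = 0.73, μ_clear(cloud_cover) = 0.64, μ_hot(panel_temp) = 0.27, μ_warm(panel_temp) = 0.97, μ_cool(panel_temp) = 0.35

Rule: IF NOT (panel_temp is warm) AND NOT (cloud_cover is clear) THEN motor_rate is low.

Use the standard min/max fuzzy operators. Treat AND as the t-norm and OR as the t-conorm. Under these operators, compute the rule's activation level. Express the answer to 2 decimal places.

0.03

firing strength: ¬warm=1−0.97=0.03, ¬clear=1−0.64=0.36; AND[min(a, b)] → w = 0.03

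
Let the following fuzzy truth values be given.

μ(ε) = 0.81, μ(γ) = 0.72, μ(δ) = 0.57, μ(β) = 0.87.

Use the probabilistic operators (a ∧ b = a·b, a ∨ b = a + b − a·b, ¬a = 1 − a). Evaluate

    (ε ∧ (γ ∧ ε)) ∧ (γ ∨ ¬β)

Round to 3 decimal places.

0.357

γ ∧ ε = a·b on (0.7200, 0.8100) = 0.5832
ε ∧ (γ ∧ ε) = a·b on (0.8100, 0.5832) = 0.4724
¬β = 1 − 0.8700 = 0.1300
γ ∨ ¬β = a + b − a·b on (0.7200, 0.1300) = 0.7564
(ε ∧ (γ ∧ ε)) ∧ (γ ∨ ¬β) = a·b on (0.4724, 0.7564) = 0.3573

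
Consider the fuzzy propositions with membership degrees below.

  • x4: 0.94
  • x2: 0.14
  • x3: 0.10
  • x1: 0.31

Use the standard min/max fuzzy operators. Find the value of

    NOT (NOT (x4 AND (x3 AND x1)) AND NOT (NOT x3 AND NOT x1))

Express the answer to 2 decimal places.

x3 AND x1 = min(a, b) on (0.10, 0.31) = 0.10
x4 AND (x3 AND x1) = min(a, b) on (0.94, 0.10) = 0.10
NOT (x4 AND (x3 AND x1)) = 1 − 0.10 = 0.90
NOT x3 = 1 − 0.10 = 0.90
NOT x1 = 1 − 0.31 = 0.69
NOT x3 AND NOT x1 = min(a, b) on (0.90, 0.69) = 0.69
NOT (NOT x3 AND NOT x1) = 1 − 0.69 = 0.31
NOT (x4 AND (x3 AND x1)) AND NOT (NOT x3 AND NOT x1) = min(a, b) on (0.90, 0.31) = 0.31
NOT (NOT (x4 AND (x3 AND x1)) AND NOT (NOT x3 AND NOT x1)) = 1 − 0.31 = 0.69

0.69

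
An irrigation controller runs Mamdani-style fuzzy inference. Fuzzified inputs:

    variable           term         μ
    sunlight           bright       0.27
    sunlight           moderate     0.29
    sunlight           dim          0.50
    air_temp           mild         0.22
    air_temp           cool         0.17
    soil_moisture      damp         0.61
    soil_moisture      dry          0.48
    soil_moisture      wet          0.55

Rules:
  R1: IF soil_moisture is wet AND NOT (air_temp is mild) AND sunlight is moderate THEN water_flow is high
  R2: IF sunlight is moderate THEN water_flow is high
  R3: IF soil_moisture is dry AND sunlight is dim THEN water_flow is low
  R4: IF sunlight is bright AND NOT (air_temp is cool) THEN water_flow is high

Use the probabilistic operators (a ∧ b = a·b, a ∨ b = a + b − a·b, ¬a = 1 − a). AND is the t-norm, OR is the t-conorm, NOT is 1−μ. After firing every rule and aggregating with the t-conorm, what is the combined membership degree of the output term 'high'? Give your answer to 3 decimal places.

0.518

R1: wet=0.55, ¬mild=1−0.22=0.78, moderate=0.29; AND[a·b] → w = 0.1244
R2: moderate=0.29 → w = 0.2900
R3: dry=0.48, dim=0.50; AND[a·b] → w = 0.2400
R4: bright=0.27, ¬cool=1−0.17=0.83; AND[a·b] → w = 0.2241
Rules with consequent 'high': {R1, R2, R4} → strengths 0.1244, 0.2900, 0.2241
Aggregate via t-conorm [a + b − a·b]: 0.5176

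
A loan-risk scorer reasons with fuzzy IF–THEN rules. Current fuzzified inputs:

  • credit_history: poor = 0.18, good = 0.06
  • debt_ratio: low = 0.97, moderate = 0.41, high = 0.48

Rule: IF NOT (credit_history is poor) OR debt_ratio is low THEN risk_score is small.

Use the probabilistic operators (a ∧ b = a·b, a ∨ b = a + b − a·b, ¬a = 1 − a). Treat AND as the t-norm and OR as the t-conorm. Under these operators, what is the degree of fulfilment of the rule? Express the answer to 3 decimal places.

firing strength: ¬poor=1−0.18=0.82, low=0.97; OR[a + b − a·b] → w = 0.9946

0.995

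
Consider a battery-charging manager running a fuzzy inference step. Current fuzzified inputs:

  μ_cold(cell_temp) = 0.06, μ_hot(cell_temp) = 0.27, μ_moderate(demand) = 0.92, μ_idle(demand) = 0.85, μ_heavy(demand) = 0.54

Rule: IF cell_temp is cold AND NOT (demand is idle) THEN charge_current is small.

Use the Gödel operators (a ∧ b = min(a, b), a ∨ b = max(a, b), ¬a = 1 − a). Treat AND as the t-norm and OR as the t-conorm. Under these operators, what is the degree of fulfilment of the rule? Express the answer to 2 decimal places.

0.06

firing strength: cold=0.06, ¬idle=1−0.85=0.15; AND[min(a, b)] → w = 0.06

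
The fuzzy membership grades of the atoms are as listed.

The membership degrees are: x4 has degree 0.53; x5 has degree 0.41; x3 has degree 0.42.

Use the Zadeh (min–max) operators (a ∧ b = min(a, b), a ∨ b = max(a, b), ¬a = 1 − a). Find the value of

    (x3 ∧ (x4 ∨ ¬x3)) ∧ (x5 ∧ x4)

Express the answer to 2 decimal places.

¬x3 = 1 − 0.42 = 0.58
x4 ∨ ¬x3 = max(a, b) on (0.53, 0.58) = 0.58
x3 ∧ (x4 ∨ ¬x3) = min(a, b) on (0.42, 0.58) = 0.42
x5 ∧ x4 = min(a, b) on (0.41, 0.53) = 0.41
(x3 ∧ (x4 ∨ ¬x3)) ∧ (x5 ∧ x4) = min(a, b) on (0.42, 0.41) = 0.41

0.41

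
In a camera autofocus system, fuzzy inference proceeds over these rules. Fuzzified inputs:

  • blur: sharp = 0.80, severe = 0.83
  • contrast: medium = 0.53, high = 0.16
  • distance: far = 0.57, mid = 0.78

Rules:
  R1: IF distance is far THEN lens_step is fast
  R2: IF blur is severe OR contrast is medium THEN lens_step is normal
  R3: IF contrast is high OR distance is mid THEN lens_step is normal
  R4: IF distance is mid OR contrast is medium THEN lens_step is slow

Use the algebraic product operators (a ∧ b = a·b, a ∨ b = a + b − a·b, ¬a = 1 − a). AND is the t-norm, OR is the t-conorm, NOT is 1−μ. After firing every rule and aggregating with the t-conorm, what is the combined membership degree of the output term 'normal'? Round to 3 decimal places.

0.985

R1: far=0.57 → w = 0.5700
R2: severe=0.83, medium=0.53; OR[a + b − a·b] → w = 0.9201
R3: high=0.16, mid=0.78; OR[a + b − a·b] → w = 0.8152
R4: mid=0.78, medium=0.53; OR[a + b − a·b] → w = 0.8966
Rules with consequent 'normal': {R2, R3} → strengths 0.9201, 0.8152
Aggregate via t-conorm [a + b − a·b]: 0.9852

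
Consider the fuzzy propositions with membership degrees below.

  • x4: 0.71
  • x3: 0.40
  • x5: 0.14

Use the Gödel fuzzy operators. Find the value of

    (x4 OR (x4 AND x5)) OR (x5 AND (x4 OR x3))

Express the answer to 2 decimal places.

x4 AND x5 = min(a, b) on (0.71, 0.14) = 0.14
x4 OR (x4 AND x5) = max(a, b) on (0.71, 0.14) = 0.71
x4 OR x3 = max(a, b) on (0.71, 0.40) = 0.71
x5 AND (x4 OR x3) = min(a, b) on (0.14, 0.71) = 0.14
(x4 OR (x4 AND x5)) OR (x5 AND (x4 OR x3)) = max(a, b) on (0.71, 0.14) = 0.71

0.71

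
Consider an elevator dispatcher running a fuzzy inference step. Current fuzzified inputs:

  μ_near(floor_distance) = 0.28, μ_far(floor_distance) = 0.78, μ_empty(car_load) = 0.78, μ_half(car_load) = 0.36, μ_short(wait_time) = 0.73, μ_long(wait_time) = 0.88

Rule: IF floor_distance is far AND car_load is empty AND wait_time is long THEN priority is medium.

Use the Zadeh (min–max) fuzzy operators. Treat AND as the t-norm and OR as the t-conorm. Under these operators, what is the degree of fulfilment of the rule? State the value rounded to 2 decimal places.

firing strength: far=0.78, empty=0.78, long=0.88; AND[min(a, b)] → w = 0.78

0.78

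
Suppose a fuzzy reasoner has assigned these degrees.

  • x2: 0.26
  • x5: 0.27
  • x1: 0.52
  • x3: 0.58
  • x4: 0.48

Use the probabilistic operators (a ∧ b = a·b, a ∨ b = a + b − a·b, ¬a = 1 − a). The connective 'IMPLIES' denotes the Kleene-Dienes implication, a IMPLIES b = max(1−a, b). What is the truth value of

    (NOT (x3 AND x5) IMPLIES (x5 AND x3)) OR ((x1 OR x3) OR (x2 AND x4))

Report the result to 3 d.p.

0.851

x3 AND x5 = a·b on (0.5800, 0.2700) = 0.1566
NOT (x3 AND x5) = 1 − 0.1566 = 0.8434
x5 AND x3 = a·b on (0.2700, 0.5800) = 0.1566
NOT (x3 AND x5) IMPLIES (x5 AND x3)  [Kleene-Dienes: max(1−a, b)] with a=0.8434, b=0.1566 → 0.1566
x1 OR x3 = a + b − a·b on (0.5200, 0.5800) = 0.7984
x2 AND x4 = a·b on (0.2600, 0.4800) = 0.1248
(x1 OR x3) OR (x2 AND x4) = a + b − a·b on (0.7984, 0.1248) = 0.8236
(NOT (x3 AND x5) IMPLIES (x5 AND x3)) OR ((x1 OR x3) OR (x2 AND x4)) = a + b − a·b on (0.1566, 0.8236) = 0.8512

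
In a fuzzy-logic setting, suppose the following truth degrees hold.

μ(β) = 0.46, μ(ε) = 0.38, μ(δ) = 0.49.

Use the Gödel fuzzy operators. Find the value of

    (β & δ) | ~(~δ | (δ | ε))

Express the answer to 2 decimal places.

0.49

β & δ = min(a, b) on (0.46, 0.49) = 0.46
~δ = 1 − 0.49 = 0.51
δ | ε = max(a, b) on (0.49, 0.38) = 0.49
~δ | (δ | ε) = max(a, b) on (0.51, 0.49) = 0.51
~(~δ | (δ | ε)) = 1 − 0.51 = 0.49
(β & δ) | ~(~δ | (δ | ε)) = max(a, b) on (0.46, 0.49) = 0.49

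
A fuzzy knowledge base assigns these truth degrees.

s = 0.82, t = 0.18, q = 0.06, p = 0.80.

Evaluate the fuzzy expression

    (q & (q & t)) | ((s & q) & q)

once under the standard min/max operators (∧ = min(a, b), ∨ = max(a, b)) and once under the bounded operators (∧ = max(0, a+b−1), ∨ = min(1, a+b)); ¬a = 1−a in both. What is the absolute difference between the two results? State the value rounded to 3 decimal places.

0.060

Under standard min/max:
  q & t = min(a, b) on (0.06, 0.18) = 0.06
  q & (q & t) = min(a, b) on (0.06, 0.06) = 0.06
  s & q = min(a, b) on (0.82, 0.06) = 0.06
  (s & q) & q = min(a, b) on (0.06, 0.06) = 0.06
  (q & (q & t)) | ((s & q) & q) = max(a, b) on (0.06, 0.06) = 0.06
  → value = 0.0600
Under bounded:
  q & t = max(0, a+b−1) on (0.06, 0.18) = 0.00
  q & (q & t) = max(0, a+b−1) on (0.06, 0.00) = 0.00
  s & q = max(0, a+b−1) on (0.82, 0.06) = 0.00
  (s & q) & q = max(0, a+b−1) on (0.00, 0.06) = 0.00
  (q & (q & t)) | ((s & q) & q) = min(1, a+b) on (0.00, 0.00) = 0.00
  → value = 0.0000
|0.0600 − 0.0000| = 0.060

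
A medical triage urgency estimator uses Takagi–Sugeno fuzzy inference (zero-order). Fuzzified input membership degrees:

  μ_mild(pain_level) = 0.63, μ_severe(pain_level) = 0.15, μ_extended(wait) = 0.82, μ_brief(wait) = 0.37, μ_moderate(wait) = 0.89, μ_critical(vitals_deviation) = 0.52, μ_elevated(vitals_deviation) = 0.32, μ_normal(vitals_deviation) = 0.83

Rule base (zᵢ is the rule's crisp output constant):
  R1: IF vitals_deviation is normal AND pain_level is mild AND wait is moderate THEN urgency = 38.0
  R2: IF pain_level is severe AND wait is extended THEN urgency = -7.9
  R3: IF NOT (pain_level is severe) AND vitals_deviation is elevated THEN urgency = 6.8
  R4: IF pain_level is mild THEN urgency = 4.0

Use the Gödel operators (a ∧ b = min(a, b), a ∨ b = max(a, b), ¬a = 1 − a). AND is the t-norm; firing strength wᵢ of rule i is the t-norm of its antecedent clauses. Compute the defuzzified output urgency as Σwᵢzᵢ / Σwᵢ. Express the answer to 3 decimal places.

R1 (z=38.0): normal=0.83, mild=0.63, moderate=0.89; AND[min(a, b)] → w = 0.63
R2 (z=-7.9): severe=0.15, extended=0.82; AND[min(a, b)] → w = 0.15
R3 (z=6.8): ¬severe=1−0.15=0.85, elevated=0.32; AND[min(a, b)] → w = 0.32
R4 (z=4.0): mild=0.63 → w = 0.63
Weighted average = (0.63·38.0 + 0.15·-7.9 + 0.32·6.8 + 0.63·4.0) / (0.63 + 0.15 + 0.32 + 0.63)
  = 27.4510 / 1.7300 = 15.868

15.868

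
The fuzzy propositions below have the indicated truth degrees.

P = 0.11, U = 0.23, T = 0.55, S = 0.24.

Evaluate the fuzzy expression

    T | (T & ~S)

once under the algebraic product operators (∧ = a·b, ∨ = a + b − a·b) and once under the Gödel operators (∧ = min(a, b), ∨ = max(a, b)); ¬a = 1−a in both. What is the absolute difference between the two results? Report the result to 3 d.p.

Under algebraic product:
  ~S = 1 − 0.2400 = 0.7600
  T & ~S = a·b on (0.5500, 0.7600) = 0.4180
  T | (T & ~S) = a + b − a·b on (0.5500, 0.4180) = 0.7381
  → value = 0.7381
Under Gödel:
  ~S = 1 − 0.24 = 0.76
  T & ~S = min(a, b) on (0.55, 0.76) = 0.55
  T | (T & ~S) = max(a, b) on (0.55, 0.55) = 0.55
  → value = 0.5500
|0.7381 − 0.5500| = 0.188

0.188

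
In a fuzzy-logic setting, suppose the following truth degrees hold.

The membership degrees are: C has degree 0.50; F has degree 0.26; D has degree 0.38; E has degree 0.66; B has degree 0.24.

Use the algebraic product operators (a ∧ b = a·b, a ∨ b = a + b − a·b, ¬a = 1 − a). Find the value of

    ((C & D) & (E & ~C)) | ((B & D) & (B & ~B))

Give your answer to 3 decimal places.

C & D = a·b on (0.5000, 0.3800) = 0.1900
~C = 1 − 0.5000 = 0.5000
E & ~C = a·b on (0.6600, 0.5000) = 0.3300
(C & D) & (E & ~C) = a·b on (0.1900, 0.3300) = 0.0627
B & D = a·b on (0.2400, 0.3800) = 0.0912
~B = 1 − 0.2400 = 0.7600
B & ~B = a·b on (0.2400, 0.7600) = 0.1824
(B & D) & (B & ~B) = a·b on (0.0912, 0.1824) = 0.0166
((C & D) & (E & ~C)) | ((B & D) & (B & ~B)) = a + b − a·b on (0.0627, 0.0166) = 0.0783

0.078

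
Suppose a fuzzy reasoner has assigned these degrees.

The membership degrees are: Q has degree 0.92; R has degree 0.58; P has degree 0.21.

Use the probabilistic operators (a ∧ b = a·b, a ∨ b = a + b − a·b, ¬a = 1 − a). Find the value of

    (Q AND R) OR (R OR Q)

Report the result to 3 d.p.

0.984

Q AND R = a·b on (0.9200, 0.5800) = 0.5336
R OR Q = a + b − a·b on (0.5800, 0.9200) = 0.9664
(Q AND R) OR (R OR Q) = a + b − a·b on (0.5336, 0.9664) = 0.9843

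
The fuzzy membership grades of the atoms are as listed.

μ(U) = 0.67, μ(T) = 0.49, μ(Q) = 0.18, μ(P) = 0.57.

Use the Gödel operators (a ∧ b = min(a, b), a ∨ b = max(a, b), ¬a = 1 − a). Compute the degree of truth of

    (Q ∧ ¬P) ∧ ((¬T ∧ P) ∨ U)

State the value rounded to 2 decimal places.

0.18

¬P = 1 − 0.57 = 0.43
Q ∧ ¬P = min(a, b) on (0.18, 0.43) = 0.18
¬T = 1 − 0.49 = 0.51
¬T ∧ P = min(a, b) on (0.51, 0.57) = 0.51
(¬T ∧ P) ∨ U = max(a, b) on (0.51, 0.67) = 0.67
(Q ∧ ¬P) ∧ ((¬T ∧ P) ∨ U) = min(a, b) on (0.18, 0.67) = 0.18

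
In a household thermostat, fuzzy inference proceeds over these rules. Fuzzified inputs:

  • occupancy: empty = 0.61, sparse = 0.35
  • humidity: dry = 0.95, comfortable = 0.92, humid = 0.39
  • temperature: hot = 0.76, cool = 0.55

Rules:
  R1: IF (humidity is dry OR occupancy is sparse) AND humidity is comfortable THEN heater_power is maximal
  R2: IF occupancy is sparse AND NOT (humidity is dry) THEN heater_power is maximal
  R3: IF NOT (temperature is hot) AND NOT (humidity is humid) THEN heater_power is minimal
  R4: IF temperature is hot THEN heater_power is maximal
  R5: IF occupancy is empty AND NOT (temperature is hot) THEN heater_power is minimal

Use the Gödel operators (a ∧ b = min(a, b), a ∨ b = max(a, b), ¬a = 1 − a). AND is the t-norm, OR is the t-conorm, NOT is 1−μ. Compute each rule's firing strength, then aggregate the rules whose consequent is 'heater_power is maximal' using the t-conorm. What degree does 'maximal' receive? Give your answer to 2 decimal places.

R1: (dry=0.95 OR sparse=0.35) = 0.95; AND[min(a, b)] with comfortable=0.92 → w = 0.92
R2: sparse=0.35, ¬dry=1−0.95=0.05; AND[min(a, b)] → w = 0.05
R3: ¬hot=1−0.76=0.24, ¬humid=1−0.39=0.61; AND[min(a, b)] → w = 0.24
R4: hot=0.76 → w = 0.76
R5: empty=0.61, ¬hot=1−0.76=0.24; AND[min(a, b)] → w = 0.24
Rules with consequent 'maximal': {R1, R2, R4} → strengths 0.92, 0.05, 0.76
Aggregate via t-conorm [max(a, b)]: 0.92

0.92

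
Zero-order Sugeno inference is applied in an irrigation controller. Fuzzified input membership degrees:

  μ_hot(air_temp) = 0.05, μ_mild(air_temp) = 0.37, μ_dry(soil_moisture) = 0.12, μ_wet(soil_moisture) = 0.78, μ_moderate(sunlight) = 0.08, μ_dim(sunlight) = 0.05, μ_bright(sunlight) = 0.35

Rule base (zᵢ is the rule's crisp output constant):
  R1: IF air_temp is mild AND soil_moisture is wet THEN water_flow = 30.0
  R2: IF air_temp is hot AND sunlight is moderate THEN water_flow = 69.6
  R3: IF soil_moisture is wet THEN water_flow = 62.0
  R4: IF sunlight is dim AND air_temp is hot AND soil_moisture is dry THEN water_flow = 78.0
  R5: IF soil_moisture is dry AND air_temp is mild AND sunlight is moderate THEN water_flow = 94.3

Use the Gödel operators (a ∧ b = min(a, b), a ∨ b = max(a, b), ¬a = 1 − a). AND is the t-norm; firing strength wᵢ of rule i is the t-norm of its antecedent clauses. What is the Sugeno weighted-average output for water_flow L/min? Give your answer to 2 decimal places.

R1 (z=30.0): mild=0.37, wet=0.78; AND[min(a, b)] → w = 0.37
R2 (z=69.6): hot=0.05, moderate=0.08; AND[min(a, b)] → w = 0.05
R3 (z=62.0): wet=0.78 → w = 0.78
R4 (z=78.0): dim=0.05, hot=0.05, dry=0.12; AND[min(a, b)] → w = 0.05
R5 (z=94.3): dry=0.12, mild=0.37, moderate=0.08; AND[min(a, b)] → w = 0.08
Weighted average = (0.37·30.0 + 0.05·69.6 + 0.78·62.0 + 0.05·78.0 + 0.08·94.3) / (0.37 + 0.05 + 0.78 + 0.05 + 0.08)
  = 74.3840 / 1.3300 = 55.93

55.93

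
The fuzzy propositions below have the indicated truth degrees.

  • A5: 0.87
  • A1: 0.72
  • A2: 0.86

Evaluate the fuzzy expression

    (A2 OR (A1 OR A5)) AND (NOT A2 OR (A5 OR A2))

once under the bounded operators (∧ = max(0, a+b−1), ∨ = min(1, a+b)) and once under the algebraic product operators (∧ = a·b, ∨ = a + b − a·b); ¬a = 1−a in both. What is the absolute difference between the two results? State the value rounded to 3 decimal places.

0.021

Under bounded:
  A1 OR A5 = min(1, a+b) on (0.72, 0.87) = 1.00
  A2 OR (A1 OR A5) = min(1, a+b) on (0.86, 1.00) = 1.00
  NOT A2 = 1 − 0.86 = 0.14
  A5 OR A2 = min(1, a+b) on (0.87, 0.86) = 1.00
  NOT A2 OR (A5 OR A2) = min(1, a+b) on (0.14, 1.00) = 1.00
  (A2 OR (A1 OR A5)) AND (NOT A2 OR (A5 OR A2)) = max(0, a+b−1) on (1.00, 1.00) = 1.00
  → value = 1.0000
Under algebraic product:
  A1 OR A5 = a + b − a·b on (0.7200, 0.8700) = 0.9636
  A2 OR (A1 OR A5) = a + b − a·b on (0.8600, 0.9636) = 0.9949
  NOT A2 = 1 − 0.8600 = 0.1400
  A5 OR A2 = a + b − a·b on (0.8700, 0.8600) = 0.9818
  NOT A2 OR (A5 OR A2) = a + b − a·b on (0.1400, 0.9818) = 0.9843
  (A2 OR (A1 OR A5)) AND (NOT A2 OR (A5 OR A2)) = a·b on (0.9949, 0.9843) = 0.9793
  → value = 0.9793
|1.0000 − 0.9793| = 0.021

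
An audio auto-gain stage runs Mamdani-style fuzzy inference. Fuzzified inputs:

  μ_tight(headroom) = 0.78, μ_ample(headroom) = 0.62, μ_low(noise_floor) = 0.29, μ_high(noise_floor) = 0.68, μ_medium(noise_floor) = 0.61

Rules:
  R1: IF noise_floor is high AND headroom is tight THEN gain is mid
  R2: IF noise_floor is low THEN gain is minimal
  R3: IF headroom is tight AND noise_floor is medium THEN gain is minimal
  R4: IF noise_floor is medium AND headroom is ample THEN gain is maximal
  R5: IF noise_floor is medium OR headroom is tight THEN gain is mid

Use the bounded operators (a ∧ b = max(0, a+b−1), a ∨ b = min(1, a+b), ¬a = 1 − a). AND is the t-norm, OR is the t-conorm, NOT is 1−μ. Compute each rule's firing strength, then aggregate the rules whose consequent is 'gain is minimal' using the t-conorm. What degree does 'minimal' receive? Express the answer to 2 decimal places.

0.68

R1: high=0.68, tight=0.78; AND[max(0, a+b−1)] → w = 0.46
R2: low=0.29 → w = 0.29
R3: tight=0.78, medium=0.61; AND[max(0, a+b−1)] → w = 0.39
R4: medium=0.61, ample=0.62; AND[max(0, a+b−1)] → w = 0.23
R5: medium=0.61, tight=0.78; OR[min(1, a+b)] → w = 1.00
Rules with consequent 'minimal': {R2, R3} → strengths 0.29, 0.39
Aggregate via t-conorm [min(1, a+b)]: 0.68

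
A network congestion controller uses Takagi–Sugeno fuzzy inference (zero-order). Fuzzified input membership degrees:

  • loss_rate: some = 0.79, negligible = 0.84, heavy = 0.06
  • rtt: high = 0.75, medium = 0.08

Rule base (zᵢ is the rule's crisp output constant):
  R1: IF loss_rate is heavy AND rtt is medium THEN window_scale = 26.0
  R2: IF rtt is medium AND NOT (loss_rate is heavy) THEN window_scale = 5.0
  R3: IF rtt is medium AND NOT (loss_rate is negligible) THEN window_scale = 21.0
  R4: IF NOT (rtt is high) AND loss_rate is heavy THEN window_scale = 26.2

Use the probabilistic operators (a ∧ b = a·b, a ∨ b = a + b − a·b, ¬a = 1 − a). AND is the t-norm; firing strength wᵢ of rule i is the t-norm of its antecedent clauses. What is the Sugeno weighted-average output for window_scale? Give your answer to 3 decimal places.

R1 (z=26.0): heavy=0.06, medium=0.08; AND[a·b] → w = 0.0048
R2 (z=5.0): medium=0.08, ¬heavy=1−0.06=0.94; AND[a·b] → w = 0.0752
R3 (z=21.0): medium=0.08, ¬negligible=1−0.84=0.16; AND[a·b] → w = 0.0128
R4 (z=26.2): ¬high=1−0.75=0.25, heavy=0.06; AND[a·b] → w = 0.0150
Weighted average = (0.0048·26.0 + 0.0752·5.0 + 0.0128·21.0 + 0.0150·26.2) / (0.0048 + 0.0752 + 0.0128 + 0.0150)
  = 1.1626 / 0.1078 = 10.785

10.785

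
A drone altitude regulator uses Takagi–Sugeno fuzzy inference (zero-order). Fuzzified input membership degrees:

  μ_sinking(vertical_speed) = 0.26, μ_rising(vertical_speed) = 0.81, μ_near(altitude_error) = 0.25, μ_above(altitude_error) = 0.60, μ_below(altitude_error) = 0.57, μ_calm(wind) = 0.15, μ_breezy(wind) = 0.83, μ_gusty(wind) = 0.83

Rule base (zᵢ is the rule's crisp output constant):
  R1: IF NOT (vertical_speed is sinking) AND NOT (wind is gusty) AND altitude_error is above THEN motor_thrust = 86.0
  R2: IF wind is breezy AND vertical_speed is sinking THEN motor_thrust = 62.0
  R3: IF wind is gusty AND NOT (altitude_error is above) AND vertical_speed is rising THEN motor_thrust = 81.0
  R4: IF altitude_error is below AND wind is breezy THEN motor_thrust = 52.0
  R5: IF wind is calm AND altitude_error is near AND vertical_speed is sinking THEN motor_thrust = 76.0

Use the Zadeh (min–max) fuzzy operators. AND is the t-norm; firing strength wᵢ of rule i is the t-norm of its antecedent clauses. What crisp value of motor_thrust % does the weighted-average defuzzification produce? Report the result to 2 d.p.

R1 (z=86.0): ¬sinking=1−0.26=0.74, ¬gusty=1−0.83=0.17, above=0.60; AND[min(a, b)] → w = 0.17
R2 (z=62.0): breezy=0.83, sinking=0.26; AND[min(a, b)] → w = 0.26
R3 (z=81.0): gusty=0.83, ¬above=1−0.60=0.40, rising=0.81; AND[min(a, b)] → w = 0.40
R4 (z=52.0): below=0.57, breezy=0.83; AND[min(a, b)] → w = 0.57
R5 (z=76.0): calm=0.15, near=0.25, sinking=0.26; AND[min(a, b)] → w = 0.15
Weighted average = (0.17·86.0 + 0.26·62.0 + 0.40·81.0 + 0.57·52.0 + 0.15·76.0) / (0.17 + 0.26 + 0.40 + 0.57 + 0.15)
  = 104.1800 / 1.5500 = 67.21

67.21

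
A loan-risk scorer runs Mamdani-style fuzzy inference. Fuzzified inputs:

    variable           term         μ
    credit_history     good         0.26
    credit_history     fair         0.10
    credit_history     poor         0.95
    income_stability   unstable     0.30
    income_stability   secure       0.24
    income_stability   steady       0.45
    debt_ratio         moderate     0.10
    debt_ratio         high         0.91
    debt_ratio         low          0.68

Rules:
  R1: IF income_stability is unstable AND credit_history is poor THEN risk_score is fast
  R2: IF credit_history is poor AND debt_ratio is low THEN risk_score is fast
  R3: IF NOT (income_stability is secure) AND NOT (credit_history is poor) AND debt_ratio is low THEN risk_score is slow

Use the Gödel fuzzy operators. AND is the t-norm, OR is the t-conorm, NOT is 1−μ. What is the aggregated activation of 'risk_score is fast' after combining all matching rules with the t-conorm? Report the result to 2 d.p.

0.68

R1: unstable=0.30, poor=0.95; AND[min(a, b)] → w = 0.30
R2: poor=0.95, low=0.68; AND[min(a, b)] → w = 0.68
R3: ¬secure=1−0.24=0.76, ¬poor=1−0.95=0.05, low=0.68; AND[min(a, b)] → w = 0.05
Rules with consequent 'fast': {R1, R2} → strengths 0.30, 0.68
Aggregate via t-conorm [max(a, b)]: 0.68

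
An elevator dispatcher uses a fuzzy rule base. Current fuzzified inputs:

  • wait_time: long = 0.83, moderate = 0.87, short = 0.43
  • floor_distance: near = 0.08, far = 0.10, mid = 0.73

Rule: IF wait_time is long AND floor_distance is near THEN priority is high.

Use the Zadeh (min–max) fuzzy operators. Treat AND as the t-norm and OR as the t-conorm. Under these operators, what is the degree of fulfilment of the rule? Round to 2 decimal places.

firing strength: long=0.83, near=0.08; AND[min(a, b)] → w = 0.08

0.08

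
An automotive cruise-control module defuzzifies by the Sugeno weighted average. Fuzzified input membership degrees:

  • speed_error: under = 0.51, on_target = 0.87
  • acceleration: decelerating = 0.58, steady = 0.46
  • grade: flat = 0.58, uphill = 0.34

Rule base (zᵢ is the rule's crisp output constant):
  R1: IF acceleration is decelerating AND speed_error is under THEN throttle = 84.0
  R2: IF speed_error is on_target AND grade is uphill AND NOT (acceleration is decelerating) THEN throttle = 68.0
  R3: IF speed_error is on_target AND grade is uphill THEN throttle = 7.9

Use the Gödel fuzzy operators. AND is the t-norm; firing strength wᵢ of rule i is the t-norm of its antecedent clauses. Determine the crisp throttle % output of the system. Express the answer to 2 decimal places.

57.69

R1 (z=84.0): decelerating=0.58, under=0.51; AND[min(a, b)] → w = 0.51
R2 (z=68.0): on_target=0.87, uphill=0.34, ¬decelerating=1−0.58=0.42; AND[min(a, b)] → w = 0.34
R3 (z=7.9): on_target=0.87, uphill=0.34; AND[min(a, b)] → w = 0.34
Weighted average = (0.51·84.0 + 0.34·68.0 + 0.34·7.9) / (0.51 + 0.34 + 0.34)
  = 68.6460 / 1.1900 = 57.69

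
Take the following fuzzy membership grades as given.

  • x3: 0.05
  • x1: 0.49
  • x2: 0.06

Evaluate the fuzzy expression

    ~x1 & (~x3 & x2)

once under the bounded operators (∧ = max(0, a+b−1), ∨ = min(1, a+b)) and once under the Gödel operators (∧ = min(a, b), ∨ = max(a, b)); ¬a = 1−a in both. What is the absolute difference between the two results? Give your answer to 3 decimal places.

Under bounded:
  ~x1 = 1 − 0.49 = 0.51
  ~x3 = 1 − 0.05 = 0.95
  ~x3 & x2 = max(0, a+b−1) on (0.95, 0.06) = 0.01
  ~x1 & (~x3 & x2) = max(0, a+b−1) on (0.51, 0.01) = 0.00
  → value = 0.0000
Under Gödel:
  ~x1 = 1 − 0.49 = 0.51
  ~x3 = 1 − 0.05 = 0.95
  ~x3 & x2 = min(a, b) on (0.95, 0.06) = 0.06
  ~x1 & (~x3 & x2) = min(a, b) on (0.51, 0.06) = 0.06
  → value = 0.0600
|0.0000 − 0.0600| = 0.060

0.060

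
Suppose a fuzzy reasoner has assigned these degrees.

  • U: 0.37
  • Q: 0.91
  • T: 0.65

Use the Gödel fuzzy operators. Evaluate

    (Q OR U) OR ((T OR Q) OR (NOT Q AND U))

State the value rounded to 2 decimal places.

0.91

Q OR U = max(a, b) on (0.91, 0.37) = 0.91
T OR Q = max(a, b) on (0.65, 0.91) = 0.91
NOT Q = 1 − 0.91 = 0.09
NOT Q AND U = min(a, b) on (0.09, 0.37) = 0.09
(T OR Q) OR (NOT Q AND U) = max(a, b) on (0.91, 0.09) = 0.91
(Q OR U) OR ((T OR Q) OR (NOT Q AND U)) = max(a, b) on (0.91, 0.91) = 0.91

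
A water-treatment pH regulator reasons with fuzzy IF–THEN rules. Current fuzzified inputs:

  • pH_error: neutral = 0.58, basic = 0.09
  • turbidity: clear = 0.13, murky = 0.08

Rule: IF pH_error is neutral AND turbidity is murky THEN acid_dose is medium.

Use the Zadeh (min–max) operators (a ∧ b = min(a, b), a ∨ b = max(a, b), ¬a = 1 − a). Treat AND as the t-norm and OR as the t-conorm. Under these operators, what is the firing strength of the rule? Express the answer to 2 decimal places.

firing strength: neutral=0.58, murky=0.08; AND[min(a, b)] → w = 0.08

0.08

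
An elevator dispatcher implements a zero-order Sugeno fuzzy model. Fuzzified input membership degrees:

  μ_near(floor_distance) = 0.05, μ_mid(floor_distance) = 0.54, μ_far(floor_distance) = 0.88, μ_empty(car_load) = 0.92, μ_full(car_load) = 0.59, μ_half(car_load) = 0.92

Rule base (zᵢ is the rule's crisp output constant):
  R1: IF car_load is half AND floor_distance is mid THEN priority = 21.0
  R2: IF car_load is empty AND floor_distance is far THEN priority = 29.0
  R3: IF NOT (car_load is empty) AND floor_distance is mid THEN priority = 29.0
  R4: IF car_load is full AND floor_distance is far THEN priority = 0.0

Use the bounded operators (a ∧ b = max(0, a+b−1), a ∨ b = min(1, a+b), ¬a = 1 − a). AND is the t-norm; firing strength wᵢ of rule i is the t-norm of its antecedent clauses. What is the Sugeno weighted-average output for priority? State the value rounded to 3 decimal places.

18.994

R1 (z=21.0): half=0.92, mid=0.54; AND[max(0, a+b−1)] → w = 0.46
R2 (z=29.0): empty=0.92, far=0.88; AND[max(0, a+b−1)] → w = 0.80
R3 (z=29.0): ¬empty=1−0.92=0.08, mid=0.54; AND[max(0, a+b−1)] → w = 0.00
R4 (z=0.0): full=0.59, far=0.88; AND[max(0, a+b−1)] → w = 0.47
Weighted average = (0.46·21.0 + 0.80·29.0 + 0.00·29.0 + 0.47·0.0) / (0.46 + 0.80 + 0.00 + 0.47)
  = 32.8600 / 1.7300 = 18.994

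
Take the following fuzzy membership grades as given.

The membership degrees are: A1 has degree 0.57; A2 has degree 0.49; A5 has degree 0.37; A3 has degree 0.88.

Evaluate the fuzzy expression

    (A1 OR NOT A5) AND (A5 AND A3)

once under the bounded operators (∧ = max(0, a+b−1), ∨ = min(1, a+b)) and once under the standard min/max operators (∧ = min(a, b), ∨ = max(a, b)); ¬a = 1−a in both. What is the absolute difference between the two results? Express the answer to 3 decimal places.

Under bounded:
  NOT A5 = 1 − 0.37 = 0.63
  A1 OR NOT A5 = min(1, a+b) on (0.57, 0.63) = 1.00
  A5 AND A3 = max(0, a+b−1) on (0.37, 0.88) = 0.25
  (A1 OR NOT A5) AND (A5 AND A3) = max(0, a+b−1) on (1.00, 0.25) = 0.25
  → value = 0.2500
Under standard min/max:
  NOT A5 = 1 − 0.37 = 0.63
  A1 OR NOT A5 = max(a, b) on (0.57, 0.63) = 0.63
  A5 AND A3 = min(a, b) on (0.37, 0.88) = 0.37
  (A1 OR NOT A5) AND (A5 AND A3) = min(a, b) on (0.63, 0.37) = 0.37
  → value = 0.3700
|0.2500 − 0.3700| = 0.120

0.120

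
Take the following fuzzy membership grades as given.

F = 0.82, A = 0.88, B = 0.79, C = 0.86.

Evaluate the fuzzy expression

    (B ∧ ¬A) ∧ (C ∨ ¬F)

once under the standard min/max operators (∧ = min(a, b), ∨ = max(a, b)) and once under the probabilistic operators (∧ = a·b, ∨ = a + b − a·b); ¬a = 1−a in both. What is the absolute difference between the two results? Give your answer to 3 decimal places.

Under standard min/max:
  ¬A = 1 − 0.88 = 0.12
  B ∧ ¬A = min(a, b) on (0.79, 0.12) = 0.12
  ¬F = 1 − 0.82 = 0.18
  C ∨ ¬F = max(a, b) on (0.86, 0.18) = 0.86
  (B ∧ ¬A) ∧ (C ∨ ¬F) = min(a, b) on (0.12, 0.86) = 0.12
  → value = 0.1200
Under probabilistic:
  ¬A = 1 − 0.8800 = 0.1200
  B ∧ ¬A = a·b on (0.7900, 0.1200) = 0.0948
  ¬F = 1 − 0.8200 = 0.1800
  C ∨ ¬F = a + b − a·b on (0.8600, 0.1800) = 0.8852
  (B ∧ ¬A) ∧ (C ∨ ¬F) = a·b on (0.0948, 0.8852) = 0.0839
  → value = 0.0839
|0.1200 − 0.0839| = 0.036

0.036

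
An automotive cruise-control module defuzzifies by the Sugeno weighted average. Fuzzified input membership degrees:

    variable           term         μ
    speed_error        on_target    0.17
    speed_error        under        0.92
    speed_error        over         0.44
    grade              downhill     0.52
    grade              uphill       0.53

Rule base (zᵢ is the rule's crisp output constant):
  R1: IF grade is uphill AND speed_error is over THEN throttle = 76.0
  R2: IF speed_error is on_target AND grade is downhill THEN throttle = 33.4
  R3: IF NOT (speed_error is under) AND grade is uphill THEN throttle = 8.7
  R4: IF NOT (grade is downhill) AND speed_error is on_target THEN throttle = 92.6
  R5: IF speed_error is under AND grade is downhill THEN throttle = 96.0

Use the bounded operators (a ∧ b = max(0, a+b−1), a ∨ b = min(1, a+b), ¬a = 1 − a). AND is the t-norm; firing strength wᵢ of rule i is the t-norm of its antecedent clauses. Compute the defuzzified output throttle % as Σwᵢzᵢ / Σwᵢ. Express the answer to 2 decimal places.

R1 (z=76.0): uphill=0.53, over=0.44; AND[max(0, a+b−1)] → w = 0.00
R2 (z=33.4): on_target=0.17, downhill=0.52; AND[max(0, a+b−1)] → w = 0.00
R3 (z=8.7): ¬under=1−0.92=0.08, uphill=0.53; AND[max(0, a+b−1)] → w = 0.00
R4 (z=92.6): ¬downhill=1−0.52=0.48, on_target=0.17; AND[max(0, a+b−1)] → w = 0.00
R5 (z=96.0): under=0.92, downhill=0.52; AND[max(0, a+b−1)] → w = 0.44
Weighted average = (0.00·76.0 + 0.00·33.4 + 0.00·8.7 + 0.00·92.6 + 0.44·96.0) / (0.00 + 0.00 + 0.00 + 0.00 + 0.44)
  = 42.2400 / 0.4400 = 96.00

96.00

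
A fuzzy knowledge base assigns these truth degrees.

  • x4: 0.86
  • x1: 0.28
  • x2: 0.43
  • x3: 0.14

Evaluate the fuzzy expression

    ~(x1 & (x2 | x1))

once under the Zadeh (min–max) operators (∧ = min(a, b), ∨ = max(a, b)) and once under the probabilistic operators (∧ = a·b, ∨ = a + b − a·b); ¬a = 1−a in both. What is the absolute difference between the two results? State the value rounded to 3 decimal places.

Under Zadeh (min–max):
  x2 | x1 = max(a, b) on (0.43, 0.28) = 0.43
  x1 & (x2 | x1) = min(a, b) on (0.28, 0.43) = 0.28
  ~(x1 & (x2 | x1)) = 1 − 0.28 = 0.72
  → value = 0.7200
Under probabilistic:
  x2 | x1 = a + b − a·b on (0.4300, 0.2800) = 0.5896
  x1 & (x2 | x1) = a·b on (0.2800, 0.5896) = 0.1651
  ~(x1 & (x2 | x1)) = 1 − 0.1651 = 0.8349
  → value = 0.8349
|0.7200 − 0.8349| = 0.115

0.115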